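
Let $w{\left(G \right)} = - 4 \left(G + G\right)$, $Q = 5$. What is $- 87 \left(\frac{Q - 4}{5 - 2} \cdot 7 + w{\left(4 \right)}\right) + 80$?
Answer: $2661$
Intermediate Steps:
$w{\left(G \right)} = - 8 G$ ($w{\left(G \right)} = - 4 \cdot 2 G = - 8 G$)
$- 87 \left(\frac{Q - 4}{5 - 2} \cdot 7 + w{\left(4 \right)}\right) + 80 = - 87 \left(\frac{5 - 4}{5 - 2} \cdot 7 - 32\right) + 80 = - 87 \left(1 \cdot \frac{1}{3} \cdot 7 - 32\right) + 80 = - 87 \left(\frac{1}{3} \cdot 7 - 32\right) + 80 = - 87 \left(\frac{7}{3} - 32\right) + 80 = \left(-87\right) \left(- \frac{89}{3}\right) + 80 = 2581 + 80 = 2661$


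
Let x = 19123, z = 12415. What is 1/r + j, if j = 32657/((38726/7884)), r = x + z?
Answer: 14048476015/2113046 ≈ 6648.4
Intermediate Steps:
r = 31538 (r = 19123 + 12415 = 31538)
j = 445446/67 (j = 32657/((38726*(1/7884))) = 32657/(19363/3942) = 32657*(3942/19363) = 445446/67 ≈ 6648.4)
1/r + j = 1/31538 + 445446/67 = 14048476015/2113046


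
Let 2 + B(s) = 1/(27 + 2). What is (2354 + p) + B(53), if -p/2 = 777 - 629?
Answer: 59625/29 ≈ 2056.0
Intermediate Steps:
p = -296 (p = -2*(777 - 629) = -2*148 = -296)
B(s) = -57/29 (B(s) = -2 + 1/(27 + 2) = -2 + 1/29 = -57/29)
(2354 + p) + B(53) = (2354 - 296) - 57/29 = 2058 - 57/29 = 59625/29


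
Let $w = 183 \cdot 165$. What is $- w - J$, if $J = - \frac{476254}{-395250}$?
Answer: $- \frac{5967525002}{197625} \approx -30196.0$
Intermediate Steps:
$w = 30195$
$J = \frac{238127}{197625}$ ($J = \left(-476254\right) \left(- \frac{1}{395250}\right) = \frac{238127}{197625} \approx 1.2049$)
$- w - J = \left(-1\right) 30195 - \frac{238127}{197625} = -30195 - \frac{238127}{197625} = - \frac{5967525002}{197625}$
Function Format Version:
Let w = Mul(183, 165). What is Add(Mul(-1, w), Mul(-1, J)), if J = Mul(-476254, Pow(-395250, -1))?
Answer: Rational(-5967525002, 197625) ≈ -30196.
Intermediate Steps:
w = 30195
J = Rational(238127, 197625) (J = Mul(-476254, Rational(-1, 395250)) = Rational(238127, 197625) ≈ 1.2049)
Add(Mul(-1, w), Mul(-1, J)) = Add(Mul(-1, 30195), Mul(-1, Rational(238127, 197625))) = Add(-30195, Rational(-238127, 197625)) = Rational(-5967525002, 197625)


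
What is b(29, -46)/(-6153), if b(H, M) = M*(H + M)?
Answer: -782/6153 ≈ -0.12709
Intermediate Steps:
b(29, -46)/(-6153) = -46*(29 - 46)/(-6153) = -46*(-17)*(-1/6153) = 782*(-1/6153) = -782/6153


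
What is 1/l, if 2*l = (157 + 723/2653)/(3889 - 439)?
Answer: 4576425/104311 ≈ 43.873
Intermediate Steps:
l = 104311/4576425 (l = ((157 + 723/2653)/(3889 - 439))/2 = ((157 + 723*(1/2653))/3450)/2 = ((157 + 723/2653)*(1/3450))/2 = ((417244/2653)*(1/3450))/2 = (1/2)*(208622/4576425) = 104311/4576425 ≈ 0.022793)
1/l = 1/(104311/4576425) = 4576425/104311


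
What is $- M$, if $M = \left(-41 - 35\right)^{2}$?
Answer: $-5776$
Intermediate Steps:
$M = 5776$ ($M = \left(-41 - 35\right)^{2} = \left(-76\right)^{2} = 5776$)
$- M = \left(-1\right) 5776 = -5776$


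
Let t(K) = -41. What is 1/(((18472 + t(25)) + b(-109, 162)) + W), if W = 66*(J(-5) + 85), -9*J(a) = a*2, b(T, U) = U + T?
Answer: 3/72502 ≈ 4.1378e-5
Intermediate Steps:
b(T, U) = T + U
J(a) = -2*a/9 (J(a) = -a*2/9 = -2*a/9)
W = 17050/3 (W = 66*(-2/9*(-5) + 85) = 66*(10/9 + 85) = 66*(775/9) = 17050/3 ≈ 5683.3)
1/(((18472 + t(25)) + b(-109, 162)) + W) = 1/(((18472 - 41) + (-109 + 162)) + 17050/3) = 1/((18431 + 53) + 17050/3) = 1/(18484 + 17050/3) = 1/(72502/3) = 3/72502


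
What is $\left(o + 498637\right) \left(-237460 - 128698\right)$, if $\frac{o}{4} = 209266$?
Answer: $-489077606758$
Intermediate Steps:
$o = 837064$ ($o = 4 \cdot 209266 = 837064$)
$\left(o + 498637\right) \left(-237460 - 128698\right) = \left(837064 + 498637\right) \left(-237460 - 128698\right) = 1335701 \left(-366158\right) = -489077606758$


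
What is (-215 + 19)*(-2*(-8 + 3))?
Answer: -1960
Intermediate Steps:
(-215 + 19)*(-2*(-8 + 3)) = -(-392)*(-5) = -196*10 = -1960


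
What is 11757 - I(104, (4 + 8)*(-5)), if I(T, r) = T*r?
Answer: 17997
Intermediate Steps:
11757 - I(104, (4 + 8)*(-5)) = 11757 - 104*(4 + 8)*(-5) = 11757 - 104*12*(-5) = 11757 - 104*(-60) = 11757 - 1*(-6240) = 11757 + 6240 = 17997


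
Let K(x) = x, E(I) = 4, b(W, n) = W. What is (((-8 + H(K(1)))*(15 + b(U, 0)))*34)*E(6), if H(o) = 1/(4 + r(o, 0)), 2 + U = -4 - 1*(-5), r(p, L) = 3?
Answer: -14960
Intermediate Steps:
U = -1 (U = -2 + (-4 - 1*(-5)) = -2 + (-4 + 5) = -2 + 1 = -1)
H(o) = 1/7 (H(o) = 1/(4 + 3) = 1/7)
(((-8 + H(K(1)))*(15 + b(U, 0)))*34)*E(6) = (((-8 + 1/7)*(15 - 1))*34)*4 = (-55/7*14*34)*4 = -110*34*4 = -3740*4 = -14960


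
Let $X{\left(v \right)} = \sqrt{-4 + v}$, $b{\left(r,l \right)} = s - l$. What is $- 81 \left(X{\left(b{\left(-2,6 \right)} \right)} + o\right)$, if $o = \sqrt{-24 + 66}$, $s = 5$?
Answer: $- 81 \sqrt{42} - 81 i \sqrt{5} \approx -524.94 - 181.12 i$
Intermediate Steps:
$b{\left(r,l \right)} = 5 - l$
$o = \sqrt{42} \approx 6.4807$
$- 81 \left(X{\left(b{\left(-2,6 \right)} \right)} + o\right) = - 81 \left(\sqrt{-4 + \left(5 - 6\right)} + \sqrt{42}\right) = - 81 \left(\sqrt{-4 - 1} + \sqrt{42}\right) = - 81 \left(\sqrt{-5} + \sqrt{42}\right) = - 81 \left(i \sqrt{5} + \sqrt{42}\right) = - 81 \left(\sqrt{42} + i \sqrt{5}\right) = - 81 \sqrt{42} - 81 i \sqrt{5}$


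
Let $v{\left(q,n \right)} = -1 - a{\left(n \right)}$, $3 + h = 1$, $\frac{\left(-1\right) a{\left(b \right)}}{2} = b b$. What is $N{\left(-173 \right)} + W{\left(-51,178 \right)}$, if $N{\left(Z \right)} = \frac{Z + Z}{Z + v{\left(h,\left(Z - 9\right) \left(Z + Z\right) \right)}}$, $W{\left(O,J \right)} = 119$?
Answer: $\frac{471891250770}{3965472697} \approx 119.0$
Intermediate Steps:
$a{\left(b \right)} = - 2 b^{2}$ ($a{\left(b \right)} = - 2 b b = - 2 b^{2}$)
$h = -2$ ($h = -3 + 1 = -2$)
$v{\left(q,n \right)} = -1 + 2 n^{2}$ ($v{\left(q,n \right)} = -1 - - 2 n^{2} = -1 + 2 n^{2}$)
$N{\left(Z \right)} = \frac{2 Z}{-1 + Z + 8 Z^{2} \left(-9 + Z\right)^{2}}$ ($N{\left(Z \right)} = \frac{Z + Z}{Z + \left(-1 + 2 \left(\left(Z - 9\right) \left(Z + Z\right)\right)^{2}\right)} = \frac{2 Z}{Z + \left(-1 + 2 \left(\left(-9 + Z\right) 2 Z\right)^{2}\right)} = \frac{2 Z}{Z + \left(-1 + 2 \left(2 Z \left(-9 + Z\right)\right)^{2}\right)} = \frac{2 Z}{Z + \left(-1 + 2 \cdot 4 Z^{2} \left(-9 + Z\right)^{2}\right)} = \frac{2 Z}{Z + \left(-1 + 8 Z^{2} \left(-9 + Z\right)^{2}\right)} = \frac{2 Z}{-1 + Z + 8 Z^{2} \left(-9 + Z\right)^{2}}$)
$N{\left(-173 \right)} + W{\left(-51,178 \right)} = 2 \left(-173\right) \frac{1}{-1 - 173 + 8 \left(-173\right)^{2} \left(-9 - 173\right)^{2}} + 119 = 2 \left(-173\right) \frac{1}{-1 - 173 + 8 \cdot 29929 \left(-182\right)^{2}} + 119 = 2 \left(-173\right) \frac{1}{-1 - 173 + 8 \cdot 29929 \cdot 33124} + 119 = 2 \left(-173\right) \frac{1}{-1 - 173 + 7930945568} + 119 = 2 \left(-173\right) \frac{1}{7930945394} + 119 = - \frac{173}{3965472697} + 119 = \frac{471891250770}{3965472697}$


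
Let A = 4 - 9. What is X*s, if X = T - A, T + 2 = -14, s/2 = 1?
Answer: -22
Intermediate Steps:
A = -5
s = 2 (s = 2*1 = 2)
T = -16 (T = -2 - 14 = -16)
X = -11 (X = -16 - 1*(-5) = -16 + 5 = -11)
X*s = -11*2 = -22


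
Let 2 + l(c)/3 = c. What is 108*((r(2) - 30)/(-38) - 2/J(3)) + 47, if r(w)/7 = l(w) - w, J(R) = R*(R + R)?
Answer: 3041/19 ≈ 160.05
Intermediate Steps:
J(R) = 2*R² (J(R) = R*(2*R) = 2*R²)
l(c) = -6 + 3*c
r(w) = -42 + 14*w (r(w) = 7*((-6 + 3*w) - w) = 7*(-6 + 2*w) = -42 + 14*w)
108*((r(2) - 30)/(-38) - 2/J(3)) + 47 = 108*(((-42 + 14*2) - 30)/(-38) - 2/(2*3²)) + 47 = 108*(((-42 + 28) - 30)*(-1/38) - 2/(2*9)) + 47 = 108*((-14 - 30)*(-1/38) - 2/18) + 47 = 108*(-44*(-1/38) - 2*1/18) + 47 = 108*(22/19 - ⅑) + 47 = 108*(179/171) + 47 = 2148/19 + 47 = 3041/19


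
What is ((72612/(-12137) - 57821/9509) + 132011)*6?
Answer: 91404564198468/115410733 ≈ 7.9199e+5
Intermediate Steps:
((72612/(-12137) - 57821/9509) + 132011)*6 = ((72612*(-1/12137) - 57821*1/9509) + 132011)*6 = ((-72612/12137 - 57821/9509) + 132011)*6 = (-1392240985/115410733 + 132011)*6 = (15234094033078/115410733)*6 = 91404564198468/115410733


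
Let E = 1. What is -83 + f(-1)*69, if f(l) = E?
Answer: -14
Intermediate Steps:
f(l) = 1
-83 + f(-1)*69 = -83 + 1*69 = -83 + 69 = -14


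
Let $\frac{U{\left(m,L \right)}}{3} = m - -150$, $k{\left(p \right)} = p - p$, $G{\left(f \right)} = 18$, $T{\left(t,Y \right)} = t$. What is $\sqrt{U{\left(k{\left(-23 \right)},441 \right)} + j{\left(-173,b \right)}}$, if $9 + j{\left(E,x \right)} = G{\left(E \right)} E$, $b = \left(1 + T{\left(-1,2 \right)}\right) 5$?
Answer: $9 i \sqrt{33} \approx 51.701 i$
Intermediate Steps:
$k{\left(p \right)} = 0$
$U{\left(m,L \right)} = 450 + 3 m$ ($U{\left(m,L \right)} = 3 \left(m - -150\right) = 3 \left(m + 150\right) = 3 \left(150 + m\right) = 450 + 3 m$)
$b = 0$ ($b = \left(1 - 1\right) 5 = 0 \cdot 5 = 0$)
$j{\left(E,x \right)} = -9 + 18 E$
$\sqrt{U{\left(k{\left(-23 \right)},441 \right)} + j{\left(-173,b \right)}} = \sqrt{\left(450 + 3 \cdot 0\right) + \left(-9 + 18 \left(-173\right)\right)} = \sqrt{\left(450 + 0\right) - 3123} = \sqrt{450 - 3123} = \sqrt{-2673} = 9 i \sqrt{33}$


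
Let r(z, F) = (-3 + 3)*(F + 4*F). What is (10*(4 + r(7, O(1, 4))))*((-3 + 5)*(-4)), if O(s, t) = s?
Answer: -320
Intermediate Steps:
r(z, F) = 0 (r(z, F) = 0*(5*F) = 0)
(10*(4 + r(7, O(1, 4))))*((-3 + 5)*(-4)) = (10*(4 + 0))*((-3 + 5)*(-4)) = (10*4)*(2*(-4)) = 40*(-8) = -320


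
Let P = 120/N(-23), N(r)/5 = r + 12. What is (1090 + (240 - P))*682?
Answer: 908548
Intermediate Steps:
N(r) = 60 + 5*r (N(r) = 5*(r + 12) = 5*(12 + r) = 60 + 5*r)
P = -24/11 (P = 120/(60 + 5*(-23)) = 120/(60 - 115) = 120/(-55) = 120*(-1/55) = -24/11 ≈ -2.1818)
(1090 + (240 - P))*682 = (1090 + (240 - 1*(-24/11)))*682 = (1090 + (240 + 24/11))*682 = (1090 + 2664/11)*682 = (14654/11)*682 = 908548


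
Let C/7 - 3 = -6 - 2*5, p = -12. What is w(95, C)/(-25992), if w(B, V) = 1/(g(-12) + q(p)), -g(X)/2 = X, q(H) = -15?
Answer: -1/233928 ≈ -4.2748e-6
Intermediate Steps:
g(X) = -2*X
C = -91 (C = 21 + 7*(-6 - 2*5) = 21 + 7*(-6 - 10) = 21 + 7*(-16) = 21 - 112 = -91)
w(B, V) = ⅑ (w(B, V) = 1/(-2*(-12) - 15) = 1/(24 - 15) = 1/9 = ⅑)
w(95, C)/(-25992) = (⅑)/(-25992) = (⅑)*(-1/25992) = -1/233928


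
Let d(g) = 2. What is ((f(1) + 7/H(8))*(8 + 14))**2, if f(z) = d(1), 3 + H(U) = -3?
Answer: 3025/9 ≈ 336.11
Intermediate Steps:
H(U) = -6 (H(U) = -3 - 3 = -6)
f(z) = 2
((f(1) + 7/H(8))*(8 + 14))**2 = ((2 + 7/(-6))*(8 + 14))**2 = ((2 + 7*(-1/6))*22)**2 = ((2 - 7/6)*22)**2 = ((5/6)*22)**2 = (55/3)**2 = 3025/9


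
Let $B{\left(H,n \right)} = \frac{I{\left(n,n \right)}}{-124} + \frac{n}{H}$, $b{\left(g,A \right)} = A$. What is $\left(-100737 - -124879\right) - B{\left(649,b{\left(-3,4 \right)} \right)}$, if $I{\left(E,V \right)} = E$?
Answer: $\frac{485713423}{20119} \approx 24142.0$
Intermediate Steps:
$B{\left(H,n \right)} = - \frac{n}{124} + \frac{n}{H}$ ($B{\left(H,n \right)} = \frac{n}{-124} + \frac{n}{H} = n \left(- \frac{1}{124}\right) + \frac{n}{H} = - \frac{n}{124} + \frac{n}{H}$)
$\left(-100737 - -124879\right) - B{\left(649,b{\left(-3,4 \right)} \right)} = \left(-100737 - -124879\right) - \left(\left(- \frac{1}{124}\right) 4 + \frac{4}{649}\right) = \left(-100737 + 124879\right) - \left(- \frac{1}{31} + 4 \cdot \frac{1}{649}\right) = 24142 - \left(- \frac{1}{31} + \frac{4}{649}\right) = 24142 - - \frac{525}{20119} = 24142 + \frac{525}{20119} = \frac{485713423}{20119}$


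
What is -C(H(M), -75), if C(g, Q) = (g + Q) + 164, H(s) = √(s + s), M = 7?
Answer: -89 - √14 ≈ -92.742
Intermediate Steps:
H(s) = √2*√s (H(s) = √(2*s) = √2*√s)
C(g, Q) = 164 + Q + g (C(g, Q) = (Q + g) + 164 = 164 + Q + g)
-C(H(M), -75) = -(164 - 75 + √2*√7) = -(164 - 75 + √14) = -(89 + √14) = -89 - √14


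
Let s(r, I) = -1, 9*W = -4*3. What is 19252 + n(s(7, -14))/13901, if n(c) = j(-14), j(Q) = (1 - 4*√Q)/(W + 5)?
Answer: 2943842575/152911 - 12*I*√14/152911 ≈ 19252.0 - 0.00029363*I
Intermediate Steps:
W = -4/3 (W = (-4*3)/9 = (⅑)*(-12) = -4/3 ≈ -1.3333)
j(Q) = 3/11 - 12*√Q/11 (j(Q) = (1 - 4*√Q)/(-4/3 + 5) = (1 - 4*√Q)/(11/3) = (1 - 4*√Q)*(3/11) = 3/11 - 12*√Q/11)
n(c) = 3/11 - 12*I*√14/11
19252 + n(s(7, -14))/13901 = 19252 + (3/11 - 12*I*√14/11)/13901 = 19252 + (3/11 - 12*I*√14/11)*(1/13901) = 19252 + (3/152911 - 12*I*√14/152911) = 2943842575/152911 - 12*I*√14/152911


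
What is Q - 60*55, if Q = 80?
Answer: -3220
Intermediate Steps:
Q - 60*55 = 80 - 60*55 = 80 - 3300 = -3220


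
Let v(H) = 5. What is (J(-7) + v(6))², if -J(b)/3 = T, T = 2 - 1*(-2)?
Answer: 49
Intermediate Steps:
T = 4 (T = 2 + 2 = 4)
J(b) = -12 (J(b) = -3*4 = -12)
(J(-7) + v(6))² = (-12 + 5)² = (-7)² = 49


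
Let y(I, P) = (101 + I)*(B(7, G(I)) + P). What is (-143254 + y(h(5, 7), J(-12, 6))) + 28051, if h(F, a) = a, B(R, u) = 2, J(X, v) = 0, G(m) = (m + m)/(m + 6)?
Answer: -114987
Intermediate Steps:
G(m) = 2*m/(6 + m) (G(m) = (2*m)/(6 + m) = 2*m/(6 + m))
y(I, P) = (2 + P)*(101 + I) (y(I, P) = (101 + I)*(2 + P) = (2 + P)*(101 + I))
(-143254 + y(h(5, 7), J(-12, 6))) + 28051 = (-143254 + (202 + 2*7 + 101*0 + 7*0)) + 28051 = (-143254 + (202 + 14 + 0 + 0)) + 28051 = (-143254 + 216) + 28051 = -143038 + 28051 = -114987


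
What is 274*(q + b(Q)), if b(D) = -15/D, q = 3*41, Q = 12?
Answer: 66719/2 ≈ 33360.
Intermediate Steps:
q = 123
274*(q + b(Q)) = 274*(123 - 15/12) = 274*(123 - 15*1/12) = 274*(123 - 5/4) = 274*(487/4) = 66719/2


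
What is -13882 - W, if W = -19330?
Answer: 5448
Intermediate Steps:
-13882 - W = -13882 - 1*(-19330) = -13882 + 19330 = 5448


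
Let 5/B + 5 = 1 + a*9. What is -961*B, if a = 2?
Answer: -4805/14 ≈ -343.21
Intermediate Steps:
B = 5/14 (B = 5/(-5 + (1 + 2*9)) = 5/(-5 + (1 + 18)) = 5/(-5 + 19) = 5/14 ≈ 0.35714)
-961*B = -961*5/14 = -4805/14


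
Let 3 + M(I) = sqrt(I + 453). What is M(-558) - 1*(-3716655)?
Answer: 3716652 + I*sqrt(105) ≈ 3.7167e+6 + 10.247*I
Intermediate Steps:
M(I) = -3 + sqrt(453 + I) (M(I) = -3 + sqrt(I + 453) = -3 + sqrt(453 + I))
M(-558) - 1*(-3716655) = (-3 + sqrt(453 - 558)) - 1*(-3716655) = (-3 + sqrt(-105)) + 3716655 = (-3 + I*sqrt(105)) + 3716655 = 3716652 + I*sqrt(105)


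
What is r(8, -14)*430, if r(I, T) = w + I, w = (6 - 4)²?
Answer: 5160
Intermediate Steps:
w = 4 (w = 2² = 4)
r(I, T) = 4 + I
r(8, -14)*430 = (4 + 8)*430 = 12*430 = 5160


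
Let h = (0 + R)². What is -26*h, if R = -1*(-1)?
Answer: -26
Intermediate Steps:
R = 1
h = 1 (h = (0 + 1)² = 1² = 1)
-26*h = -26*1 = -26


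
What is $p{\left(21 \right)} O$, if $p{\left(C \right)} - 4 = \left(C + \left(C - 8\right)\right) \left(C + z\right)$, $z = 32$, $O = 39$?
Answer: $70434$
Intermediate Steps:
$p{\left(C \right)} = 4 + \left(-8 + 2 C\right) \left(32 + C\right)$ ($p{\left(C \right)} = 4 + \left(C + \left(C - 8\right)\right) \left(C + 32\right) = 4 + \left(C + \left(-8 + C\right)\right) \left(32 + C\right) = 4 + \left(-8 + 2 C\right) \left(32 + C\right)$)
$p{\left(21 \right)} O = \left(-252 + 2 \cdot 21^{2} + 56 \cdot 21\right) 39 = \left(-252 + 2 \cdot 441 + 1176\right) 39 = \left(-252 + 882 + 1176\right) 39 = 1806 \cdot 39 = 70434$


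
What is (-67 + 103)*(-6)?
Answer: -216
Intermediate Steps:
(-67 + 103)*(-6) = 36*(-6) = -216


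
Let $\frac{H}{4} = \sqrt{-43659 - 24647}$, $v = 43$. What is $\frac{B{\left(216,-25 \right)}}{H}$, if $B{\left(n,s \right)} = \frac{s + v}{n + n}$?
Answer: $- \frac{i \sqrt{1394}}{936768} \approx - 3.9857 \cdot 10^{-5} i$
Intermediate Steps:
$B{\left(n,s \right)} = \frac{43 + s}{2 n}$ ($B{\left(n,s \right)} = \frac{s + 43}{n + n} = \frac{43 + s}{2 n}$)
$H = 28 i \sqrt{1394}$ ($H = 4 \sqrt{-43659 - 24647} = 4 \sqrt{-68306} = 4 \cdot 7 i \sqrt{1394} = 28 i \sqrt{1394} \approx 1045.4 i$)
$\frac{B{\left(216,-25 \right)}}{H} = \frac{\frac{1}{2} \cdot \frac{1}{216} \left(43 - 25\right)}{28 i \sqrt{1394}} = \frac{1}{2} \cdot \frac{1}{216} \cdot 18 \left(- \frac{i \sqrt{1394}}{39032}\right) = \frac{\left(- \frac{1}{39032}\right) i \sqrt{1394}}{24} = - \frac{i \sqrt{1394}}{936768}$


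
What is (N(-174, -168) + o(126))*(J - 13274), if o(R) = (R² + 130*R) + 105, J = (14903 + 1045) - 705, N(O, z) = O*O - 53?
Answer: 123227896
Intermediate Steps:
N(O, z) = -53 + O² (N(O, z) = O² - 53 = -53 + O²)
J = 15243 (J = 15948 - 705 = 15243)
o(R) = 105 + R² + 130*R
(N(-174, -168) + o(126))*(J - 13274) = ((-53 + (-174)²) + (105 + 126² + 130*126))*(15243 - 13274) = ((-53 + 30276) + (105 + 15876 + 16380))*1969 = (30223 + 32361)*1969 = 62584*1969 = 123227896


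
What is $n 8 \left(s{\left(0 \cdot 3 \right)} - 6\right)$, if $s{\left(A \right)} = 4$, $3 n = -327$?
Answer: $1744$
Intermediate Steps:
$n = -109$ ($n = \frac{1}{3} \left(-327\right) = -109$)
$n 8 \left(s{\left(0 \cdot 3 \right)} - 6\right) = - 109 \cdot 8 \left(4 - 6\right) = - 109 \cdot 8 \left(-2\right) = \left(-109\right) \left(-16\right) = 1744$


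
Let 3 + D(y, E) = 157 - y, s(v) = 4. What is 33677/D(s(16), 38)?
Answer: 33677/150 ≈ 224.51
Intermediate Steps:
D(y, E) = 154 - y (D(y, E) = -3 + (157 - y) = 154 - y)
33677/D(s(16), 38) = 33677/(154 - 1*4) = 33677/(154 - 4) = 33677/150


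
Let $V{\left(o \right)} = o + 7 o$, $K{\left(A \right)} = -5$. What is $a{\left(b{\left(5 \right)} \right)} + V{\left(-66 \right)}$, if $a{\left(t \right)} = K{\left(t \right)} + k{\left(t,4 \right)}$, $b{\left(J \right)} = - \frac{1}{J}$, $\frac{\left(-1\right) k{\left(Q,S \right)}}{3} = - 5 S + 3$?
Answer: $-482$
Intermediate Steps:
$k{\left(Q,S \right)} = -9 + 15 S$ ($k{\left(Q,S \right)} = - 3 \left(- 5 S + 3\right) = - 3 \left(3 - 5 S\right) = -9 + 15 S$)
$V{\left(o \right)} = 8 o$
$a{\left(t \right)} = 46$ ($a{\left(t \right)} = -5 + \left(-9 + 15 \cdot 4\right) = -5 + \left(-9 + 60\right) = -5 + 51 = 46$)
$a{\left(b{\left(5 \right)} \right)} + V{\left(-66 \right)} = 46 + 8 \left(-66\right) = 46 - 528 = -482$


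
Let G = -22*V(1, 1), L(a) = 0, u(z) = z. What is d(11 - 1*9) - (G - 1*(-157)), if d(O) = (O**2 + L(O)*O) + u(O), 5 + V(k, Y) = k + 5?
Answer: -129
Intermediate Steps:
V(k, Y) = k (V(k, Y) = -5 + (k + 5) = -5 + (5 + k) = k)
d(O) = O + O**2 (d(O) = (O**2 + 0*O) + O = (O**2 + 0) + O = O**2 + O = O + O**2)
G = -22 (G = -22*1 = -22)
d(11 - 1*9) - (G - 1*(-157)) = (11 - 1*9)*(1 + (11 - 1*9)) - (-22 - 1*(-157)) = (11 - 9)*(1 + (11 - 9)) - (-22 + 157) = 2*(1 + 2) - 1*135 = 2*3 - 135 = 6 - 135 = -129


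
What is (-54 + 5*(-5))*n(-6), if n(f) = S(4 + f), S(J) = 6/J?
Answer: 237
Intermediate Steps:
n(f) = 6/(4 + f)
(-54 + 5*(-5))*n(-6) = (-54 + 5*(-5))*(6/(4 - 6)) = (-54 - 25)*(6/(-2)) = -474*(-1)/2 = -79*(-3) = 237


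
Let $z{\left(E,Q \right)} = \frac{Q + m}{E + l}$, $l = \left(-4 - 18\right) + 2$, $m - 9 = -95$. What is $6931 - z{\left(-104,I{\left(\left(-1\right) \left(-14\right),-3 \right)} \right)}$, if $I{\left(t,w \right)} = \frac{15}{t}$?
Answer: $\frac{12031027}{1736} \approx 6930.3$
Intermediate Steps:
$m = -86$ ($m = 9 - 95 = -86$)
$l = -20$ ($l = -22 + 2 = -20$)
$z{\left(E,Q \right)} = \frac{-86 + Q}{-20 + E}$ ($z{\left(E,Q \right)} = \frac{Q - 86}{E - 20} = \frac{-86 + Q}{-20 + E}$)
$6931 - z{\left(-104,I{\left(\left(-1\right) \left(-14\right),-3 \right)} \right)} = 6931 - \frac{-86 + \frac{15}{\left(-1\right) \left(-14\right)}}{-20 - 104} = 6931 - \frac{-86 + \frac{15}{14}}{-124} = 6931 - - \frac{-86 + 15 \cdot \frac{1}{14}}{124} = 6931 - - \frac{-86 + \frac{15}{14}}{124} = 6931 - \left(- \frac{1}{124}\right) \left(- \frac{1189}{14}\right) = 6931 - \frac{1189}{1736} = \frac{12031027}{1736}$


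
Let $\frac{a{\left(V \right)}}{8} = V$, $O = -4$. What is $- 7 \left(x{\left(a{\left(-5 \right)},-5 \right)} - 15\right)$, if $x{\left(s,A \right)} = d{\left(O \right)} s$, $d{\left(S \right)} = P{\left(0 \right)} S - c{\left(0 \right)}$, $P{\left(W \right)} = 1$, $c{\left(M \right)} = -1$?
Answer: $-735$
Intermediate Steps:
$a{\left(V \right)} = 8 V$
$d{\left(S \right)} = 1 + S$ ($d{\left(S \right)} = 1 S - -1 = S + 1 = 1 + S$)
$x{\left(s,A \right)} = - 3 s$ ($x{\left(s,A \right)} = \left(1 - 4\right) s = - 3 s$)
$- 7 \left(x{\left(a{\left(-5 \right)},-5 \right)} - 15\right) = - 7 \left(- 3 \cdot 8 \left(-5\right) - 15\right) = - 7 \left(\left(-3\right) \left(-40\right) - 15\right) = - 7 \left(120 - 15\right) = \left(-7\right) 105 = -735$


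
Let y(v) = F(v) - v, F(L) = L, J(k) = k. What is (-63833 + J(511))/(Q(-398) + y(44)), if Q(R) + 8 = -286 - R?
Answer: -31661/52 ≈ -608.87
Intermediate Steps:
Q(R) = -294 - R (Q(R) = -8 + (-286 - R) = -294 - R)
y(v) = 0 (y(v) = v - v = 0)
(-63833 + J(511))/(Q(-398) + y(44)) = (-63833 + 511)/((-294 - 1*(-398)) + 0) = -63322/((-294 + 398) + 0) = -63322/(104 + 0) = -63322/104 = -63322*1/104 = -31661/52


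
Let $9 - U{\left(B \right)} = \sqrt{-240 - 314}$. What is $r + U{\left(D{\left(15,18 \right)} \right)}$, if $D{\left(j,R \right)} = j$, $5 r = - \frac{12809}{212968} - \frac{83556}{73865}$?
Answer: $\frac{62649888037}{7150400600} - i \sqrt{554} \approx 8.7617 - 23.537 i$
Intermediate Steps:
$r = - \frac{1703717363}{7150400600}$ ($r = \frac{- \frac{12809}{212968} - \frac{83556}{73865}}{5} = \frac{\left(-12809\right) \frac{1}{212968} - \frac{7596}{6715}}{5} = \frac{- \frac{12809}{212968} - \frac{7596}{6715}}{5} = \frac{1}{5} \left(- \frac{1703717363}{1430080120}\right) = - \frac{1703717363}{7150400600} \approx -0.23827$)
$U{\left(B \right)} = 9 - i \sqrt{554}$ ($U{\left(B \right)} = 9 - \sqrt{-240 - 314} = 9 - \sqrt{-554} = 9 - i \sqrt{554}$)
$r + U{\left(D{\left(15,18 \right)} \right)} = - \frac{1703717363}{7150400600} + \left(9 - i \sqrt{554}\right) = \frac{62649888037}{7150400600} - i \sqrt{554}$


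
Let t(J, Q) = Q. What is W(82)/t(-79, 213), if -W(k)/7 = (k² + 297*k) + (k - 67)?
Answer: -217651/213 ≈ -1021.8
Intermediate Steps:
W(k) = 469 - 2086*k - 7*k² (W(k) = -7*((k² + 297*k) + (k - 67)) = -7*((k² + 297*k) + (-67 + k)) = -7*(-67 + k² + 298*k) = 469 - 2086*k - 7*k²)
W(82)/t(-79, 213) = (469 - 2086*82 - 7*82²)/213 = (469 - 171052 - 7*6724)*(1/213) = (469 - 171052 - 47068)*(1/213) = -217651*1/213 = -217651/213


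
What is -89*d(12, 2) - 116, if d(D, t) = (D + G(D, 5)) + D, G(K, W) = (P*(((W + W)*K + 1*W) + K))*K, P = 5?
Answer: -733832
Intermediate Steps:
G(K, W) = K*(5*K + 5*W + 10*K*W) (G(K, W) = (5*(((W + W)*K + 1*W) + K))*K = (5*(((2*W)*K + W) + K))*K = (5*((2*K*W + W) + K))*K = (5*((W + 2*K*W) + K))*K = (5*(K + W + 2*K*W))*K = (5*K + 5*W + 10*K*W)*K = K*(5*K + 5*W + 10*K*W))
d(D, t) = 2*D + 5*D*(5 + 11*D) (d(D, t) = (D + 5*D*(D + 5 + 2*D*5)) + D = (D + 5*D*(D + 5 + 10*D)) + D = (D + 5*D*(5 + 11*D)) + D = 2*D + 5*D*(5 + 11*D))
-89*d(12, 2) - 116 = -1068*(27 + 55*12) - 116 = -1068*(27 + 660) - 116 = -1068*687 - 116 = -89*8244 - 116 = -733716 - 116 = -733832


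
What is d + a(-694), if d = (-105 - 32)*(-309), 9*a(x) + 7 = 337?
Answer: 127109/3 ≈ 42370.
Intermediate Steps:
a(x) = 110/3 (a(x) = -7/9 + (⅑)*337 = -7/9 + 337/9 = 110/3)
d = 42333 (d = -137*(-309) = 42333)
d + a(-694) = 42333 + 110/3 = 127109/3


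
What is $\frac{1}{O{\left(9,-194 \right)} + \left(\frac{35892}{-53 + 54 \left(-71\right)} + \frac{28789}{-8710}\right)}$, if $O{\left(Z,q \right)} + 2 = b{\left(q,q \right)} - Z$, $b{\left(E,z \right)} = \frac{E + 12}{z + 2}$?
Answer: $- \frac{125005920}{2824036373} \approx -0.044265$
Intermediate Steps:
$b{\left(E,z \right)} = \frac{12 + E}{2 + z}$
$O{\left(Z,q \right)} = -2 - Z + \frac{12 + q}{2 + q}$ ($O{\left(Z,q \right)} = -2 - \left(Z - \frac{12 + q}{2 + q}\right) = -2 - Z + \frac{12 + q}{2 + q}$)
$\frac{1}{O{\left(9,-194 \right)} + \left(\frac{35892}{-53 + 54 \left(-71\right)} + \frac{28789}{-8710}\right)} = \frac{1}{\frac{8 - -194 - 18 - 9 \left(-194\right)}{2 - 194} + \left(\frac{35892}{-53 + 54 \left(-71\right)} + \frac{28789}{-8710}\right)} = \frac{1}{\frac{8 + 194 - 18 + 1746}{-192} + \left(\frac{35892}{-53 - 3834} + 28789 \left(- \frac{1}{8710}\right)\right)} = \frac{1}{\left(- \frac{1}{192}\right) 1930 + \left(\frac{35892}{-3887} - \frac{28789}{8710}\right)} = \frac{1}{- \frac{965}{96} + \left(35892 \left(- \frac{1}{3887}\right) - \frac{28789}{8710}\right)} = \frac{1}{- \frac{965}{96} - \frac{32655551}{2604290}} = \frac{1}{- \frac{2824036373}{125005920}} = - \frac{125005920}{2824036373}$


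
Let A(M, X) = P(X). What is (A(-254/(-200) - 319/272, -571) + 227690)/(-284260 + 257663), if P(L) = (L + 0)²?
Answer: -553731/26597 ≈ -20.819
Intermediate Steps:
P(L) = L²
A(M, X) = X²
(A(-254/(-200) - 319/272, -571) + 227690)/(-284260 + 257663) = ((-571)² + 227690)/(-284260 + 257663) = (326041 + 227690)/(-26597) = 553731*(-1/26597) = -553731/26597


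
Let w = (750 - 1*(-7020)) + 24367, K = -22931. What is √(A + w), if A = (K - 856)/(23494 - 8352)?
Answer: √7368016447714/15142 ≈ 179.26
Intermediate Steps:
A = -23787/15142 (A = (-22931 - 856)/(23494 - 8352) = -23787/15142 ≈ -1.5709)
w = 32137 (w = (750 + 7020) + 24367 = 7770 + 24367 = 32137)
√(A + w) = √(-23787/15142 + 32137) = √(486594667/15142) = √7368016447714/15142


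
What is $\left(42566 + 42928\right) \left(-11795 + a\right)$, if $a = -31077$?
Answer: $-3665298768$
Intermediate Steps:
$\left(42566 + 42928\right) \left(-11795 + a\right) = \left(42566 + 42928\right) \left(-11795 - 31077\right) = 85494 \left(-42872\right) = -3665298768$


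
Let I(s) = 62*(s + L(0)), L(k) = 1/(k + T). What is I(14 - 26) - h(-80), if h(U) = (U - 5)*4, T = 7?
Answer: -2766/7 ≈ -395.14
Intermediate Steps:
h(U) = -20 + 4*U (h(U) = (-5 + U)*4 = -20 + 4*U)
L(k) = 1/(7 + k) (L(k) = 1/(k + 7) = 1/(7 + k))
I(s) = 62/7 + 62*s (I(s) = 62*(s + 1/(7 + 0)) = 62*(s + 1/7) = 62*(s + ⅐) = 62*(⅐ + s) = 62/7 + 62*s)
I(14 - 26) - h(-80) = (62/7 + 62*(14 - 26)) - (-20 + 4*(-80)) = (62/7 + 62*(-12)) - (-20 - 320) = (62/7 - 744) - 1*(-340) = -5146/7 + 340 = -2766/7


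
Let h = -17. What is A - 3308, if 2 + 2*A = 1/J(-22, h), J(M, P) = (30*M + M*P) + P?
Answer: -2005255/606 ≈ -3309.0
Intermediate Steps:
J(M, P) = P + 30*M + M*P
A = -607/606 (A = -1 + 1/(2*(-17 + 30*(-22) - 22*(-17))) = -1 + 1/(2*(-17 - 660 + 374)) = -1 + (½)/(-303) = -1 + (½)*(-1/303) = -1 - 1/606 = -607/606 ≈ -1.0016)
A - 3308 = -607/606 - 3308 = -2005255/606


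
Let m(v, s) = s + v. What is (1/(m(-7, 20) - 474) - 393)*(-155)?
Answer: 28081970/461 ≈ 60915.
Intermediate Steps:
(1/(m(-7, 20) - 474) - 393)*(-155) = (1/((20 - 7) - 474) - 393)*(-155) = (1/(13 - 474) - 393)*(-155) = (1/(-461) - 393)*(-155) = (-1/461 - 393)*(-155) = -181174/461*(-155) = 28081970/461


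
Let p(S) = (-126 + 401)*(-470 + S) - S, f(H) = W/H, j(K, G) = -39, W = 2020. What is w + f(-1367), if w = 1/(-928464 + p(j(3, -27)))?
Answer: -2158169367/1460502800 ≈ -1.4777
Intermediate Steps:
f(H) = 2020/H
p(S) = -129250 + 274*S (p(S) = 275*(-470 + S) - S = (-129250 + 275*S) - S = -129250 + 274*S)
w = -1/1068400 (w = 1/(-928464 + (-129250 + 274*(-39))) = 1/(-928464 + (-129250 - 10686)) = 1/(-928464 - 139936) = 1/(-1068400) = -1/1068400 ≈ -9.3598e-7)
w + f(-1367) = -1/1068400 + 2020/(-1367) = -1/1068400 + 2020*(-1/1367) = -1/1068400 - 2020/1367 = -2158169367/1460502800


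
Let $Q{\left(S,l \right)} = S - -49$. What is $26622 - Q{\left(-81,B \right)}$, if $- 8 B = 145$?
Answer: $26654$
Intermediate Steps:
$B = - \frac{145}{8}$ ($B = \left(- \frac{1}{8}\right) 145 = - \frac{145}{8} \approx -18.125$)
$Q{\left(S,l \right)} = 49 + S$ ($Q{\left(S,l \right)} = S + 49 = 49 + S$)
$26622 - Q{\left(-81,B \right)} = 26622 - \left(49 - 81\right) = 26622 - -32 = 26622 + 32 = 26654$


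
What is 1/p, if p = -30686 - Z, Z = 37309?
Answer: -1/67995 ≈ -1.4707e-5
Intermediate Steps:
p = -67995 (p = -30686 - 1*37309 = -30686 - 37309 = -67995)
1/p = 1/(-67995) = -1/67995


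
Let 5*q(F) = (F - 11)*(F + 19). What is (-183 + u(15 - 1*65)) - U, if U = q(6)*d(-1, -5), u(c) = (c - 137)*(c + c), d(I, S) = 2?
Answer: 18567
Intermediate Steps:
u(c) = 2*c*(-137 + c) (u(c) = (-137 + c)*(2*c) = 2*c*(-137 + c))
q(F) = (-11 + F)*(19 + F)/5 (q(F) = ((F - 11)*(F + 19))/5 = ((-11 + F)*(19 + F))/5 = (-11 + F)*(19 + F)/5)
U = -50 (U = (-209/5 + (1/5)*6**2 + (8/5)*6)*2 = (-209/5 + (1/5)*36 + 48/5)*2 = (-209/5 + 36/5 + 48/5)*2 = -25*2 = -50)
(-183 + u(15 - 1*65)) - U = (-183 + 2*(15 - 1*65)*(-137 + (15 - 1*65))) - 1*(-50) = (-183 + 2*(15 - 65)*(-137 + (15 - 65))) + 50 = (-183 + 2*(-50)*(-137 - 50)) + 50 = (-183 + 2*(-50)*(-187)) + 50 = (-183 + 18700) + 50 = 18517 + 50 = 18567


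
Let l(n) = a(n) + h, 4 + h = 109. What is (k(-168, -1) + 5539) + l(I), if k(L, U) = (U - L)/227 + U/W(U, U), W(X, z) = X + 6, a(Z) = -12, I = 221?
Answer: 6392928/1135 ≈ 5632.5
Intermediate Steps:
h = 105 (h = -4 + 109 = 105)
W(X, z) = 6 + X
l(n) = 93 (l(n) = -12 + 105 = 93)
k(L, U) = -L/227 + U/227 + U/(6 + U) (k(L, U) = (U - L)/227 + U/(6 + U) = (U - L)*(1/227) + U/(6 + U) = (-L/227 + U/227) + U/(6 + U) = -L/227 + U/227 + U/(6 + U))
(k(-168, -1) + 5539) + l(I) = ((-1 + (6 - 1)*(-1 - 1*(-168))/227)/(6 - 1) + 5539) + 93 = ((-1 + (1/227)*5*(-1 + 168))/5 + 5539) + 93 = ((-1 + (1/227)*5*167)/5 + 5539) + 93 = ((-1 + 835/227)/5 + 5539) + 93 = ((⅕)*(608/227) + 5539) + 93 = (608/1135 + 5539) + 93 = 6287373/1135 + 93 = 6392928/1135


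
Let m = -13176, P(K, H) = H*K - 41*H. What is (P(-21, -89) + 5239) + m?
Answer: -2419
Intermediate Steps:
P(K, H) = -41*H + H*K
(P(-21, -89) + 5239) + m = (-89*(-41 - 21) + 5239) - 13176 = (-89*(-62) + 5239) - 13176 = (5518 + 5239) - 13176 = 10757 - 13176 = -2419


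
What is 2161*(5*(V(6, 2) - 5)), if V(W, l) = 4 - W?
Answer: -75635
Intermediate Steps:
2161*(5*(V(6, 2) - 5)) = 2161*(5*((4 - 1*6) - 5)) = 2161*(5*((4 - 6) - 5)) = 2161*(5*(-2 - 5)) = 2161*(5*(-7)) = 2161*(-35) = -75635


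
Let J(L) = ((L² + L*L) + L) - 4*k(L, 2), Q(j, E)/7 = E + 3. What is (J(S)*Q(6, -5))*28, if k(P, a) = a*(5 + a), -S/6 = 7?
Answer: -1344560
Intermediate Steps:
S = -42 (S = -6*7 = -42)
Q(j, E) = 21 + 7*E (Q(j, E) = 7*(E + 3) = 7*(3 + E) = 21 + 7*E)
J(L) = -56 + L + 2*L² (J(L) = ((L² + L*L) + L) - 8*(5 + 2) = ((L² + L²) + L) - 8*7 = (2*L² + L) - 4*14 = (L + 2*L²) - 56 = -56 + L + 2*L²)
(J(S)*Q(6, -5))*28 = ((-56 - 42 + 2*(-42)²)*(21 + 7*(-5)))*28 = ((-56 - 42 + 2*1764)*(21 - 35))*28 = ((-56 - 42 + 3528)*(-14))*28 = (3430*(-14))*28 = -48020*28 = -1344560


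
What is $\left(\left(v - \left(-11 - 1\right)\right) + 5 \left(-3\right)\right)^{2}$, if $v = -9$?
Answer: $144$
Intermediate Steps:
$\left(\left(v - \left(-11 - 1\right)\right) + 5 \left(-3\right)\right)^{2} = \left(\left(-9 - \left(-11 - 1\right)\right) + 5 \left(-3\right)\right)^{2} = \left(\left(-9 - \left(-11 - 1\right)\right) - 15\right)^{2} = \left(\left(-9 - -12\right) - 15\right)^{2} = \left(\left(-9 + 12\right) - 15\right)^{2} = \left(3 - 15\right)^{2} = \left(-12\right)^{2} = 144$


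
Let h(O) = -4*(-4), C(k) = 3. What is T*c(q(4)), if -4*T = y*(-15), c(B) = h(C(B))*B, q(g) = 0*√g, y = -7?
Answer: 0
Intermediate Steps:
h(O) = 16
q(g) = 0
c(B) = 16*B
T = -105/4 (T = -(-7)*(-15)/4 = -¼*105 = -105/4 ≈ -26.250)
T*c(q(4)) = -420*0 = -105/4*0 = 0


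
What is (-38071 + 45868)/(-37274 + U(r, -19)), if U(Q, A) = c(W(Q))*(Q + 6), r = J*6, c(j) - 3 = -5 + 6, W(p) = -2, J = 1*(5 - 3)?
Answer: -7797/37202 ≈ -0.20959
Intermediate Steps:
J = 2 (J = 1*2 = 2)
c(j) = 4 (c(j) = 3 + (-5 + 6) = 3 + 1 = 4)
r = 12 (r = 2*6 = 12)
U(Q, A) = 24 + 4*Q (U(Q, A) = 4*(Q + 6) = 4*(6 + Q) = 24 + 4*Q)
(-38071 + 45868)/(-37274 + U(r, -19)) = (-38071 + 45868)/(-37274 + (24 + 4*12)) = 7797/(-37274 + (24 + 48)) = 7797/(-37274 + 72) = 7797/(-37202) = 7797*(-1/37202) = -7797/37202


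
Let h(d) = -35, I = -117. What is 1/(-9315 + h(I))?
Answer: -1/9350 ≈ -0.00010695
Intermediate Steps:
1/(-9315 + h(I)) = 1/(-9315 - 35) = 1/(-9350) = -1/9350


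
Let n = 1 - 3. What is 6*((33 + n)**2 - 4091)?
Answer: -18780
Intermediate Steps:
n = -2
6*((33 + n)**2 - 4091) = 6*((33 - 2)**2 - 4091) = 6*(31**2 - 4091) = 6*(961 - 4091) = 6*(-3130) = -18780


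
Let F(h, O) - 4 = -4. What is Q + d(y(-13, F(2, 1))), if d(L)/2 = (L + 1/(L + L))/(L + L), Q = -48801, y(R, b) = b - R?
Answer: -16494399/338 ≈ -48800.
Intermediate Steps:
F(h, O) = 0 (F(h, O) = 4 - 4 = 0)
d(L) = (L + 1/(2*L))/L (d(L) = 2*((L + 1/(L + L))/(L + L)) = 2*((L + 1/(2*L))/((2*L))) = 2*((L + 1/(2*L))*(1/(2*L))) = 2*((L + 1/(2*L))/(2*L)) = (L + 1/(2*L))/L)
Q + d(y(-13, F(2, 1))) = -48801 + (1 + 1/(2*(0 - 1*(-13))²)) = -48801 + (1 + 1/(2*(0 + 13)²)) = -48801 + (1 + (½)/13²) = -48801 + (1 + (½)*(1/169)) = -48801 + (1 + 1/338) = -48801 + 339/338 = -16494399/338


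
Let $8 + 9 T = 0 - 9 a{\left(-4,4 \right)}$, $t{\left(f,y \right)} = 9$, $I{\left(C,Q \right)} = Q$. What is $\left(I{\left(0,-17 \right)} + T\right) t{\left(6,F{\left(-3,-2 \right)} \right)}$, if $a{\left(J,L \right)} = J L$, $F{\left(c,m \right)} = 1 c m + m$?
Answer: $-17$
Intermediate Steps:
$F{\left(c,m \right)} = m + c m$ ($F{\left(c,m \right)} = c m + m = m + c m$)
$T = \frac{136}{9}$ ($T = - \frac{8}{9} + \frac{0 - 9 \left(\left(-4\right) 4\right)}{9} = - \frac{8}{9} + \frac{0 - -144}{9} = - \frac{8}{9} + \frac{0 + 144}{9} = - \frac{8}{9} + \frac{1}{9} \cdot 144 = - \frac{8}{9} + 16 = \frac{136}{9} \approx 15.111$)
$\left(I{\left(0,-17 \right)} + T\right) t{\left(6,F{\left(-3,-2 \right)} \right)} = \left(-17 + \frac{136}{9}\right) 9 = \left(- \frac{17}{9}\right) 9 = -17$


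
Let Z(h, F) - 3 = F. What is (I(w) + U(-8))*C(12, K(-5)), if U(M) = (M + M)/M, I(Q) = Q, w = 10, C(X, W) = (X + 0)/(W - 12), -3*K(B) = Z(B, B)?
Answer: -216/17 ≈ -12.706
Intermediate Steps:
Z(h, F) = 3 + F
K(B) = -1 - B/3 (K(B) = -(3 + B)/3 = -1 - B/3)
C(X, W) = X/(-12 + W)
U(M) = 2 (U(M) = (2*M)/M = 2)
(I(w) + U(-8))*C(12, K(-5)) = (10 + 2)*(12/(-12 + (-1 - ⅓*(-5)))) = 12*(12/(-12 + (-1 + 5/3))) = 12*(12/(-12 + ⅔)) = 12*(12/(-34/3)) = 12*(12*(-3/34)) = 12*(-18/17) = -216/17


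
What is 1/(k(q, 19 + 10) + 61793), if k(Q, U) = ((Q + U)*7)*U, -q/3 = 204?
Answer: -1/56556 ≈ -1.7682e-5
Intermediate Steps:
q = -612 (q = -3*204 = -612)
k(Q, U) = U*(7*Q + 7*U) (k(Q, U) = (7*Q + 7*U)*U = U*(7*Q + 7*U))
1/(k(q, 19 + 10) + 61793) = 1/(7*(19 + 10)*(-612 + (19 + 10)) + 61793) = 1/(7*29*(-612 + 29) + 61793) = 1/(7*29*(-583) + 61793) = 1/(-118349 + 61793) = 1/(-56556) = -1/56556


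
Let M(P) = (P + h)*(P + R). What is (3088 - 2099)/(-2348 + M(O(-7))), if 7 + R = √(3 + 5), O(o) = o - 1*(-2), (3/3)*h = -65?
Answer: -16211/24292 + 1505*√2/24292 ≈ -0.57972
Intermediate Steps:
h = -65
O(o) = 2 + o (O(o) = o + 2 = 2 + o)
R = -7 + 2*√2 (R = -7 + √(3 + 5) = -7 + √8 = -7 + 2*√2 ≈ -4.1716)
M(P) = (-65 + P)*(-7 + P + 2*√2) (M(P) = (P - 65)*(P + (-7 + 2*√2)) = (-65 + P)*(-7 + P + 2*√2))
(3088 - 2099)/(-2348 + M(O(-7))) = (3088 - 2099)/(-2348 + (455 + (2 - 7)² - 130*√2 - 72*(2 - 7) + 2*(2 - 7)*√2)) = 989/(-2348 + (455 + (-5)² - 130*√2 - 72*(-5) + 2*(-5)*√2)) = 989/(-2348 + (455 + 25 - 130*√2 + 360 - 10*√2)) = 989/(-2348 + (840 - 140*√2)) = 989/(-1508 - 140*√2)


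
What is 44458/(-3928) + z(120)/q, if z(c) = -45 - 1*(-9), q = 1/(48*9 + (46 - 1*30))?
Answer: -31697621/1964 ≈ -16139.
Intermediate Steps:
q = 1/448 (q = 1/(432 + (46 - 30)) = 1/(432 + 16) = 1/448 ≈ 0.0022321)
z(c) = -36 (z(c) = -45 + 9 = -36)
44458/(-3928) + z(120)/q = 44458/(-3928) - 36/1/448 = 44458*(-1/3928) - 36*448 = -22229/1964 - 16128 = -31697621/1964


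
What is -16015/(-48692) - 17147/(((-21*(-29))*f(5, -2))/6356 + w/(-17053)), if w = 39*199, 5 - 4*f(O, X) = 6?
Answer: 51712601208920549/1444767745596 ≈ 35793.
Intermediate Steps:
f(O, X) = -¼ (f(O, X) = 5/4 - ¼*6 = 5/4 - 3/2 = -¼)
w = 7761
-16015/(-48692) - 17147/(((-21*(-29))*f(5, -2))/6356 + w/(-17053)) = -16015/(-48692) - 17147/((-21*(-29)*(-¼))/6356 + 7761/(-17053)) = -16015*(-1/48692) - 17147/((609*(-¼))*(1/6356) + 7761*(-1/17053)) = 16015/48692 - 17147/(-609/4*1/6356 - 7761/17053) = 16015/48692 - 17147/(-87/3632 - 7761/17053) = 16015/48692 - 17147/(-29671563/61936496) = 16015/48692 - 17147*(-61936496/29671563) = 16015/48692 + 1062025096912/29671563 = 51712601208920549/1444767745596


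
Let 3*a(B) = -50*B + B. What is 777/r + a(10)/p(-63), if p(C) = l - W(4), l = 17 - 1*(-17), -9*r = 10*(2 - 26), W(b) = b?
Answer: 17059/720 ≈ 23.693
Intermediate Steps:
r = 80/3 (r = -10*(2 - 26)/9 = -10*(-24)/9 = -1/9*(-240) = 80/3 ≈ 26.667)
l = 34 (l = 17 + 17 = 34)
a(B) = -49*B/3 (a(B) = (-50*B + B)/3 = (-49*B)/3 = -49*B/3)
p(C) = 30 (p(C) = 34 - 1*4 = 34 - 4 = 30)
777/r + a(10)/p(-63) = 777/(80/3) - 49/3*10/30 = 777*(3/80) - 490/3*1/30 = 2331/80 - 49/9 = 17059/720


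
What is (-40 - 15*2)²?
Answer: 4900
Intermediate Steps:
(-40 - 15*2)² = (-40 - 30)² = (-70)² = 4900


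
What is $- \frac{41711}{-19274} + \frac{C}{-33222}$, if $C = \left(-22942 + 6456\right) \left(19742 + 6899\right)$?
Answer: $\frac{4233297241483}{320160414} \approx 13222.0$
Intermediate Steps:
$C = -439203526$ ($C = \left(-16486\right) 26641 = -439203526$)
$- \frac{41711}{-19274} + \frac{C}{-33222} = - \frac{41711}{-19274} - \frac{439203526}{-33222} = \left(-41711\right) \left(- \frac{1}{19274}\right) - - \frac{219601763}{16611} = \frac{41711}{19274} + \frac{219601763}{16611} = \frac{4233297241483}{320160414}$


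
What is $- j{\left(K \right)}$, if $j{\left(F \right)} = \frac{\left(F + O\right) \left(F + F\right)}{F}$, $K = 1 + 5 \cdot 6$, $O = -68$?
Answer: $74$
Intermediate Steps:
$K = 31$ ($K = 1 + 30 = 31$)
$j{\left(F \right)} = -136 + 2 F$ ($j{\left(F \right)} = \frac{\left(F - 68\right) \left(F + F\right)}{F} = \frac{\left(-68 + F\right) 2 F}{F} = \frac{2 F \left(-68 + F\right)}{F} = -136 + 2 F$)
$- j{\left(K \right)} = - (-136 + 2 \cdot 31) = - (-136 + 62) = \left(-1\right) \left(-74\right) = 74$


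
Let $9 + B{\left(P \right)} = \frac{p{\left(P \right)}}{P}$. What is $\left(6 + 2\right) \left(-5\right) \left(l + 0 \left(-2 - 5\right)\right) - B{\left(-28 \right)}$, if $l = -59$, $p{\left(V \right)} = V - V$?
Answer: $2369$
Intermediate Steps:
$p{\left(V \right)} = 0$
$B{\left(P \right)} = -9$ ($B{\left(P \right)} = -9 + \frac{0}{P} = -9 + 0 = -9$)
$\left(6 + 2\right) \left(-5\right) \left(l + 0 \left(-2 - 5\right)\right) - B{\left(-28 \right)} = \left(6 + 2\right) \left(-5\right) \left(-59 + 0 \left(-2 - 5\right)\right) - -9 = 8 \left(-5\right) \left(-59 + 0 \left(-7\right)\right) + 9 = - 40 \left(-59 + 0\right) + 9 = \left(-40\right) \left(-59\right) + 9 = 2360 + 9 = 2369$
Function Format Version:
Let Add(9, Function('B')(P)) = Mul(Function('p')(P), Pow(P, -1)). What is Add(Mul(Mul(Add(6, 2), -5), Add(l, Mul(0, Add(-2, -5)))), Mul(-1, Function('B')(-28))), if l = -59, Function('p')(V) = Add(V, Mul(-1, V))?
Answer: 2369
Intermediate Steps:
Function('p')(V) = 0
Function('B')(P) = -9 (Function('B')(P) = Add(-9, Mul(0, Pow(P, -1))) = Add(-9, 0) = -9)
Add(Mul(Mul(Add(6, 2), -5), Add(l, Mul(0, Add(-2, -5)))), Mul(-1, Function('B')(-28))) = Add(Mul(Mul(Add(6, 2), -5), Add(-59, Mul(0, Add(-2, -5)))), Mul(-1, -9)) = Add(Mul(Mul(8, -5), Add(-59, Mul(0, -7))), 9) = Add(Mul(-40, Add(-59, 0)), 9) = Add(Mul(-40, -59), 9) = Add(2360, 9) = 2369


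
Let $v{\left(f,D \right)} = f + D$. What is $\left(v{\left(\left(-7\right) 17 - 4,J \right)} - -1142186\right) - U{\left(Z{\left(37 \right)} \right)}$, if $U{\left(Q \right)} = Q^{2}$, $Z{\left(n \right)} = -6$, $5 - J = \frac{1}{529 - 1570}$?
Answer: $\frac{1188855313}{1041} \approx 1.142 \cdot 10^{6}$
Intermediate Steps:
$J = \frac{5206}{1041}$ ($J = 5 - \frac{1}{529 - 1570} = 5 - \frac{1}{-1041} = 5 - - \frac{1}{1041} = 5 + \frac{1}{1041} = \frac{5206}{1041} \approx 5.001$)
$v{\left(f,D \right)} = D + f$
$\left(v{\left(\left(-7\right) 17 - 4,J \right)} - -1142186\right) - U{\left(Z{\left(37 \right)} \right)} = \left(\left(\frac{5206}{1041} - 123\right) - -1142186\right) - \left(-6\right)^{2} = \left(\left(\frac{5206}{1041} - 123\right) + 1142186\right) - 36 = \left(- \frac{122837}{1041} + 1142186\right) - 36 = \frac{1188892789}{1041} - 36 = \frac{1188855313}{1041}$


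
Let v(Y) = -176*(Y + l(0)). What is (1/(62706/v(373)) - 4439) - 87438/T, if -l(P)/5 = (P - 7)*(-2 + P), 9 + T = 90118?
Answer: -4182050440131/941729159 ≈ -4440.8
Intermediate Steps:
T = 90109 (T = -9 + 90118 = 90109)
l(P) = -5*(-7 + P)*(-2 + P) (l(P) = -5*(P - 7)*(-2 + P) = -5*(-7 + P)*(-2 + P))
v(Y) = 12320 - 176*Y (v(Y) = -176*(Y + (-70 - 5*0² + 45*0)) = -176*(Y + (-70 - 5*0 + 0)) = -176*(Y + (-70 + 0 + 0)) = -176*(Y - 70) = -176*(-70 + Y) = 12320 - 176*Y)
(1/(62706/v(373)) - 4439) - 87438/T = (1/(62706/(12320 - 176*373)) - 4439) - 87438/90109 = (1/(62706/(12320 - 65648)) - 4439) - 87438*1/90109 = (1/(62706/(-53328)) - 4439) - 87438/90109 = (1/(62706*(-1/53328)) - 4439) - 87438/90109 = (1/(-10451/8888) - 4439) - 87438/90109 = (-8888/10451 - 4439) - 87438/90109 = -46400877/10451 - 87438/90109 = -4182050440131/941729159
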